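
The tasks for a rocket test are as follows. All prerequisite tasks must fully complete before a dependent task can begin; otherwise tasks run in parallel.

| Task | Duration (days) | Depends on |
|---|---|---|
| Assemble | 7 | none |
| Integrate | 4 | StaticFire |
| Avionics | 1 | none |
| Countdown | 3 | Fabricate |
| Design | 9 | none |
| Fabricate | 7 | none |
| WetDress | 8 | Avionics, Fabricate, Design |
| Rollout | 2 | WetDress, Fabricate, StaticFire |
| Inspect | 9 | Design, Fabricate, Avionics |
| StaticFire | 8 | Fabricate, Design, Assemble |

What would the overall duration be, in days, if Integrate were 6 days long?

Actual critical path: Design→StaticFire→Integrate = 9+8+4 = 21 ⇒ 21 days.
Integrate is on the critical path; changing it to 6 makes that path 23 days.
No other chain overtakes it, so the finish is 23 days.

23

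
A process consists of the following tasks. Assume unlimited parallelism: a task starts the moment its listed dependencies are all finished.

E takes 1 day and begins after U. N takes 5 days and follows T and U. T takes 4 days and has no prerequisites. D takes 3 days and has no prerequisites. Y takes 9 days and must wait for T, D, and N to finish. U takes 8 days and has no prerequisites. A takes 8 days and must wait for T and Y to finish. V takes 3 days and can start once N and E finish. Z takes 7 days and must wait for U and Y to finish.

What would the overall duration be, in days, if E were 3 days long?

30

Critical path before the change: U→N→Y→A = 8+5+9+8 = 30 giving 30 days.
E is off the critical path — its longest chain is 12 days, giving 18 of slack.
No other chain overtakes it, so the finish is 30 days.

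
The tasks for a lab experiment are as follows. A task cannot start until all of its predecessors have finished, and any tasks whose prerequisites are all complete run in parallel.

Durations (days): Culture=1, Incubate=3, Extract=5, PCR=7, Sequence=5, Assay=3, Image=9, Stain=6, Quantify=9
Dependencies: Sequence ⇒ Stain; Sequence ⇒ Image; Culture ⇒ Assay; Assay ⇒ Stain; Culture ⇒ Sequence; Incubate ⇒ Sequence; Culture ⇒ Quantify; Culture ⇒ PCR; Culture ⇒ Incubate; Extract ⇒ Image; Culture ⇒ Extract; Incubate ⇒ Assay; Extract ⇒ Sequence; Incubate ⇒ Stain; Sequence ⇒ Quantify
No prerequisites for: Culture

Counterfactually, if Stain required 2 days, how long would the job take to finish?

20

As given, the longest chain is Culture→Extract→Sequence→Image = 1+5+5+9 = 20, so the finish is 20 days.
Stain has 3 days of float (longest path through it is 17).
That remains the longest chain; total 20 days.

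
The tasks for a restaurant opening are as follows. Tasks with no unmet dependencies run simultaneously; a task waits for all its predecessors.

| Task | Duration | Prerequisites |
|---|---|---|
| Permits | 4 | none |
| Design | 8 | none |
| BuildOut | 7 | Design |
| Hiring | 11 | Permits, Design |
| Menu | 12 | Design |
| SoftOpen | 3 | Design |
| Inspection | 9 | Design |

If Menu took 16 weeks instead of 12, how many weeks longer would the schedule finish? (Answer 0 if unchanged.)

4

Actual critical path: Design→Menu = 8+12 = 20 ⇒ 20 weeks.
Menu is on the critical path; changing it to 16 makes that path 24 weeks.
That remains the longest chain; total 24 weeks.
Change in finish: 24 − 20 = +4 weeks.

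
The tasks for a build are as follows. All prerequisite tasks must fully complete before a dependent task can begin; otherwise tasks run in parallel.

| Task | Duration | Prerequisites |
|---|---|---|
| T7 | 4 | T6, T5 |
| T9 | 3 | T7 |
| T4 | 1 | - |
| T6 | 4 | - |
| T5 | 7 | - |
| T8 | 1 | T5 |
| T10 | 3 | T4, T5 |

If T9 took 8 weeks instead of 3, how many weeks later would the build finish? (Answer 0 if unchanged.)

The binding path is T5→T7→T9 = 7+4+3 = 14; finish at 14 weeks.
T9 is on the critical path; changing it to 8 makes that path 19 weeks.
That remains the longest chain; total 19 weeks.
Change in finish: 19 − 14 = +5 weeks.

5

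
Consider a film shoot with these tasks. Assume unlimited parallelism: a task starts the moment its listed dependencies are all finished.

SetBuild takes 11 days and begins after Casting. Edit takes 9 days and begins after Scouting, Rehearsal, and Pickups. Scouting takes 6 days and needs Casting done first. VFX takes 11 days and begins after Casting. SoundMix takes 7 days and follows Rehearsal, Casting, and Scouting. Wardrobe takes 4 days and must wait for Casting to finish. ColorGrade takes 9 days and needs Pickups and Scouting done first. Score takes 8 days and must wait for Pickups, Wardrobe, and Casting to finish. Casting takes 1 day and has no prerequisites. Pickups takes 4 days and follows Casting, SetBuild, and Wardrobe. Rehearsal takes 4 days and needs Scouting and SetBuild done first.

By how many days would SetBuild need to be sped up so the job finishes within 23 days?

2

Current finish: 25 days; target: 23.
SetBuild is on every critical path, so each day cut from SetBuild cuts the finish by one (this holds down to a finish of 20).
Need 25 − 23 = 2 days off SetBuild → SetBuild becomes 9 days, finish becomes 23.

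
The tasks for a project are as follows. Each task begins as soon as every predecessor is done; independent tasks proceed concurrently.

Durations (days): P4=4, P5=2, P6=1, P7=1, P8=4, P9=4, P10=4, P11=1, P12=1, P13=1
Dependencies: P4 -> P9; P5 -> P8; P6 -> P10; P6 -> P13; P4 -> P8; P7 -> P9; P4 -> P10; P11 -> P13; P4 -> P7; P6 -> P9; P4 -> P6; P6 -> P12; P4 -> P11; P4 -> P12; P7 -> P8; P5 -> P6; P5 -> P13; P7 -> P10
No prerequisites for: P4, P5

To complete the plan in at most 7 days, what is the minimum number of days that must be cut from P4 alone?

Current finish: 9 days; target: 7.
P4 is on every critical path, so each day cut from P4 cuts the finish by one (this holds down to a finish of 7).
Need 9 − 7 = 2 days off P4 → P4 becomes 2 days, finish becomes 7.

2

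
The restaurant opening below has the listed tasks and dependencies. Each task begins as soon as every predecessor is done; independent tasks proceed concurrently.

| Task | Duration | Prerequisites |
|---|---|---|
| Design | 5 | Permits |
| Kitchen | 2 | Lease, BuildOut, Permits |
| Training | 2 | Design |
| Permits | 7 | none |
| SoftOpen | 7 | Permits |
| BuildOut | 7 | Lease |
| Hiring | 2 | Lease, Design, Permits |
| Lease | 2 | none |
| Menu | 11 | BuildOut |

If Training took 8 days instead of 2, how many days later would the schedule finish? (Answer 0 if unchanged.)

Baseline: Lease→BuildOut→Menu = 2+7+11 = 20 → 20 days.
Training is off the critical path — its longest chain is 14 days, giving 6 of slack.
No other chain overtakes it, so the finish is 20 days.
Change in finish: 20 − 20 = +0 days.

0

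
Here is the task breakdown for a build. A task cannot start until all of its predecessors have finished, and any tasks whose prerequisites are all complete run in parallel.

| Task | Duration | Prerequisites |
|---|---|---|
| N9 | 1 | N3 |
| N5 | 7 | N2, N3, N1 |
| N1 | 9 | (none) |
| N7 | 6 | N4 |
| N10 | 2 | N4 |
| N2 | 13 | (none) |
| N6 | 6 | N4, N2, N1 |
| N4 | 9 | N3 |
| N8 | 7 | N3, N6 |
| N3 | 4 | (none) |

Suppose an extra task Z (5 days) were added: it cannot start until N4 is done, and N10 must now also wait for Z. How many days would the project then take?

Originally the project takes 26 days.
With Z inserted, N10 now waits for max(N4, Z).
New critical path: N2→N6→N8 = 13+6+7 = 26 ⇒ 26 days.

26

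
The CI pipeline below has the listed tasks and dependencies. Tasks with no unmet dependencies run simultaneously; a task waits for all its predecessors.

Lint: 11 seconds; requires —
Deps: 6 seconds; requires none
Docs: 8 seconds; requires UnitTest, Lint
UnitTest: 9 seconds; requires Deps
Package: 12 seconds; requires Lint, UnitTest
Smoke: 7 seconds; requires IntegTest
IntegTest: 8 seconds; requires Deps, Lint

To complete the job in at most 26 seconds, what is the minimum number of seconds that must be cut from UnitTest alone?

Current finish: 27 seconds; target: 26.
UnitTest is on every critical path, so each second cut from UnitTest cuts the finish by one (this holds down to a finish of 26).
Need 27 − 26 = 1 second off UnitTest → UnitTest becomes 8 seconds, finish becomes 26.

1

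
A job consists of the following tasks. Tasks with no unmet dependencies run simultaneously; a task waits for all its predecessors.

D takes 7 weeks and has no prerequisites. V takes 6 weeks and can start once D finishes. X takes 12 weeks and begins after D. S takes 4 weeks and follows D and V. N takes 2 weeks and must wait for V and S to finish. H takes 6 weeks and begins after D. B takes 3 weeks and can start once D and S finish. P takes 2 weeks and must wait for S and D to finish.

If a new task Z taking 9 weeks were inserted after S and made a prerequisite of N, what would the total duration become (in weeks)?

Originally the project takes 20 weeks.
With Z inserted, N now waits for max(V, S, Z).
New critical path: D→V→S→Z→N = 7+6+4+9+2 = 28 ⇒ 28 weeks.

28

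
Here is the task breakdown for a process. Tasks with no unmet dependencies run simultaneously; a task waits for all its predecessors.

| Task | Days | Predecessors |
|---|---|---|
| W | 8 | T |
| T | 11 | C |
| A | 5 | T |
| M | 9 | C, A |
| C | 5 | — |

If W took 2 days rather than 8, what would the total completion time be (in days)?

Actual critical path: C→T→A→M = 5+11+5+9 = 30 ⇒ 30 days.
W has 6 days of float (longest path through it is 24).
That remains the longest chain; total 30 days.

30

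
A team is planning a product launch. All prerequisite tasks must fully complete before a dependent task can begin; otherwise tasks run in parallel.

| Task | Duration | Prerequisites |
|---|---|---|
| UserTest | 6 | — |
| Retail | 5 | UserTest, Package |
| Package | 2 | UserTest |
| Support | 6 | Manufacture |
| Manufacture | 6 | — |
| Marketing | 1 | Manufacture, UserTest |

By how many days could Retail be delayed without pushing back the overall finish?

UserTest→Package→Retail = 6+2+5 = 13 sets the makespan at 13 days.
Longest path through Retail: 13 days (earliest finish 13, latest finish 13).
So Retail can slip 13 − 13 = 0 days.

0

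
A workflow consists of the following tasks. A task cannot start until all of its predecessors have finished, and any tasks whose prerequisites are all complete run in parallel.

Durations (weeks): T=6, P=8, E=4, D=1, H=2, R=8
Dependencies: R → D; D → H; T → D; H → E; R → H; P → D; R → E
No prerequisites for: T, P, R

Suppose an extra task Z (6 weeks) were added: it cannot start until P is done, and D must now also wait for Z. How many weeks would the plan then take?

Originally the plan takes 15 weeks.
With Z inserted, D now waits for max(P, T, R, Z).
New critical path: P→Z→D→H→E = 8+6+1+2+4 = 21 ⇒ 21 weeks.

21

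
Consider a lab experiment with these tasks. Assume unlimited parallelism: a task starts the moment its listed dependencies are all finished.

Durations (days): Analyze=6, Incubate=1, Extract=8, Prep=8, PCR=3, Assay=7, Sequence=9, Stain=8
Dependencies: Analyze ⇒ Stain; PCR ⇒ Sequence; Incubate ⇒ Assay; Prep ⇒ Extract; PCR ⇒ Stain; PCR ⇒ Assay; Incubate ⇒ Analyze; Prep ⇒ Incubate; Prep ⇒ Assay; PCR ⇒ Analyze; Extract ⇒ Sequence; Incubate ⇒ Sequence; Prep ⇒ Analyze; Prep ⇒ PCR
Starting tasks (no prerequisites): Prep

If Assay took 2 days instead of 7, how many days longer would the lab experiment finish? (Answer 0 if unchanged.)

0

The binding path is Prep→Extract→Sequence = 8+8+9 = 25; finish at 25 days.
Assay has 7 days of float (longest path through it is 18).
No other chain overtakes it, so the finish is 25 days.
Change in finish: 25 − 25 = +0 days.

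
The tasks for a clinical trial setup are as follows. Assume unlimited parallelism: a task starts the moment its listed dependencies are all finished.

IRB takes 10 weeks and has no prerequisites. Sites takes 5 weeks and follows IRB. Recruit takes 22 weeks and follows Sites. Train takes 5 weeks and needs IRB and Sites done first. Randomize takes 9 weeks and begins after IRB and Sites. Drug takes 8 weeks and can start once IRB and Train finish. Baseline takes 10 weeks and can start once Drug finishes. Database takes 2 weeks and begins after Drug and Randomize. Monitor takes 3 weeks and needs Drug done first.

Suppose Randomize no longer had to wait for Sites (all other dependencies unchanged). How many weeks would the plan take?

Before: longest chain IRB→Sites→Train→Drug→Baseline = 10+5+5+8+10 = 38, finish 38.
Without Sites→Randomize, Randomize's earliest start moves from 15 to 10.
The longest chain is now IRB→Sites→Train→Drug→Baseline = 10+5+5+8+10 = 38, so the plan takes 38 weeks.

38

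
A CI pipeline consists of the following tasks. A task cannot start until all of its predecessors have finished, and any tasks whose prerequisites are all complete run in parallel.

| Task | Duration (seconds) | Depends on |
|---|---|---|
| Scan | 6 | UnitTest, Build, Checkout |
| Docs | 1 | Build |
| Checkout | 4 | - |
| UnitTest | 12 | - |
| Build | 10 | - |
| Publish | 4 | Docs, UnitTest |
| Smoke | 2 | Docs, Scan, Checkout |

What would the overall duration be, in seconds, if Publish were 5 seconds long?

20

Critical path before the change: UnitTest→Scan→Smoke = 12+6+2 = 20 giving 20 seconds.
Publish has 4 seconds of float (longest path through it is 16).
No other chain overtakes it, so the finish is 20 seconds.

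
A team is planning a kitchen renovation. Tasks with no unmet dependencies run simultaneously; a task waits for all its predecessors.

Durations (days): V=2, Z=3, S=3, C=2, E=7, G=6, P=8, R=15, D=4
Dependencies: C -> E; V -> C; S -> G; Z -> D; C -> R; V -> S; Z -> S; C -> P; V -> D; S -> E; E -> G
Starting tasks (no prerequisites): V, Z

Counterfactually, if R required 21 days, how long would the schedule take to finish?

Baseline: V→C→R = 2+2+15 = 19 → 19 days.
Since R is critical, the +6 change carries straight to that chain (now 25 days).
That remains the longest chain; total 25 days.

25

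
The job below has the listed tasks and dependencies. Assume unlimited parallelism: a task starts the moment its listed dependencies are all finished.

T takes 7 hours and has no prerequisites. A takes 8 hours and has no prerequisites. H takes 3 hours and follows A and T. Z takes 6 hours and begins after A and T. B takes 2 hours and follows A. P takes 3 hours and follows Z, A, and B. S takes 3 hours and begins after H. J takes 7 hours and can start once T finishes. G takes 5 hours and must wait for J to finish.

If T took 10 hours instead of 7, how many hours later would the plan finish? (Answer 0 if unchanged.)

Critical path before the change: T→J→G = 7+7+5 = 19 giving 19 hours.
T lies on that path, so at 10 hours the path becomes 22 hours.
That remains the longest chain; total 22 hours.
Change in finish: 22 − 19 = +3 hours.

3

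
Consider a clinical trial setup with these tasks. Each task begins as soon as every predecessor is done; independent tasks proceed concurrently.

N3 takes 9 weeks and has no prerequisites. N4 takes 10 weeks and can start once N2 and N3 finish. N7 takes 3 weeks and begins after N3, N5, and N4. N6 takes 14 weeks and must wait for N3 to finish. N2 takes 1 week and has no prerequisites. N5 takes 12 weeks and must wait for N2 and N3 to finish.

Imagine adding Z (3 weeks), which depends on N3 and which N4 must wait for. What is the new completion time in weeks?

25

Originally the clinical trial setup takes 24 weeks.
With Z inserted, N4 now waits for max(N2, N3, Z).
New critical path: N3→Z→N4→N7 = 9+3+10+3 = 25 ⇒ 25 weeks.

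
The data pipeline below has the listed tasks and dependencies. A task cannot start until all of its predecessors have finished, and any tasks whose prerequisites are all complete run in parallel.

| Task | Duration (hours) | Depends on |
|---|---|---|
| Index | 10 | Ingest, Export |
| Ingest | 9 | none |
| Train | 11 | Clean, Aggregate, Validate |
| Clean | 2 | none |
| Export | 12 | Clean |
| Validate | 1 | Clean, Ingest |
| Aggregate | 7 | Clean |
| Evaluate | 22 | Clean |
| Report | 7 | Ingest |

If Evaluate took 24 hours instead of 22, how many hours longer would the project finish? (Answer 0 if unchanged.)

Actual critical path: Clean→Evaluate = 2+22 = 24 ⇒ 24 hours.
Evaluate lies on that path, so at 24 hours the path becomes 26 hours.
That remains the longest chain; total 26 hours.
Change in finish: 26 − 24 = +2 hours.

2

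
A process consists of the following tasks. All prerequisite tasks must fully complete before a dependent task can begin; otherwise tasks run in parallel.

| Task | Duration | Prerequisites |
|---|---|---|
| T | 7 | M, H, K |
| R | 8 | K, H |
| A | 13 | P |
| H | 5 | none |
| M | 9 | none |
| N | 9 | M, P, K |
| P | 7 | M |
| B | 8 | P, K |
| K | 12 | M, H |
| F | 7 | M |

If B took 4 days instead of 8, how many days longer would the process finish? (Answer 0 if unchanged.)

The binding path is M→K→N = 9+12+9 = 30; finish at 30 days.
The longest path through B is only 29 days, so B has float 1.
The critical path is still M→K→N; finish is now 30 days.
Change in finish: 30 − 30 = +0 days.

0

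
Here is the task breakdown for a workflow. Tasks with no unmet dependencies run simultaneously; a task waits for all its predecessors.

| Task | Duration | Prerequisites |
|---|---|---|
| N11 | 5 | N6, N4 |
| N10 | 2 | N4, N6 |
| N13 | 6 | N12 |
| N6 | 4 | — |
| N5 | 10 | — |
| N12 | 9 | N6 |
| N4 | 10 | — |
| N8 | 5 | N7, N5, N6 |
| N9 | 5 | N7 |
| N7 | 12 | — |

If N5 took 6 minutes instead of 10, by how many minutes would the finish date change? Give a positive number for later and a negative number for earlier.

0

The binding path is N6→N12→N13 = 4+9+6 = 19; finish at 19 minutes.
The longest path through N5 is only 15 minutes, so N5 has float 4.
That remains the longest chain; total 19 minutes.
Change in finish: 19 − 19 = +0 minutes.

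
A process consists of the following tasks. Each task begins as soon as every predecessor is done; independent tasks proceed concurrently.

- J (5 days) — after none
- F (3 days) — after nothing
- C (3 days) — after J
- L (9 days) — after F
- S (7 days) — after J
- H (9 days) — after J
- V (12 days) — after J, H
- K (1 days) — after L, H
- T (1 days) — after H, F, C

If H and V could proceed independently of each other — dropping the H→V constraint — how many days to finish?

17

Original critical path: J→H→V = 5+9+12 = 26 ⇒ 26 days.
Without H→V, V's earliest start moves from 14 to 5.
After: J→V = 5+12 = 17 → 17 days.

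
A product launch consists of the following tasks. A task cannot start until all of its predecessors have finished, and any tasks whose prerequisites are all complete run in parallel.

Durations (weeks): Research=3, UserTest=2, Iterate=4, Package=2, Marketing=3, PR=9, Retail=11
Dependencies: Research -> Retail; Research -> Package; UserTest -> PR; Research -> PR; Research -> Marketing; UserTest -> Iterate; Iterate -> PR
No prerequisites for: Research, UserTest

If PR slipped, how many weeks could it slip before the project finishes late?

0

The longest chain is UserTest→Iterate→PR = 2+4+9 = 15; overall finish 15 weeks.
Longest path through PR: 15 weeks (earliest finish 15, latest finish 15).
Slack of PR = 6 − 6 = 0 weeks.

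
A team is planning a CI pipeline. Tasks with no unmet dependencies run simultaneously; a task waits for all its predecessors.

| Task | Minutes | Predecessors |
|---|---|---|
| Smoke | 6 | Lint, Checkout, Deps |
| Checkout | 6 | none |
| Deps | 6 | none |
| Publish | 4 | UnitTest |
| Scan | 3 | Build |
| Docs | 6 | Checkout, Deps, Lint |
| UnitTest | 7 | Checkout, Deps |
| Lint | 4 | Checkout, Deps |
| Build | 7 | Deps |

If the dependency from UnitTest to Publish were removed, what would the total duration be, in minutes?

16

Before: longest chain Checkout→UnitTest→Publish = 6+7+4 = 17, finish 17.
Without UnitTest→Publish, Publish's earliest start moves from 13 to 0.
New critical path: Checkout→Lint→Docs = 6+4+6 = 16 ⇒ 16 minutes.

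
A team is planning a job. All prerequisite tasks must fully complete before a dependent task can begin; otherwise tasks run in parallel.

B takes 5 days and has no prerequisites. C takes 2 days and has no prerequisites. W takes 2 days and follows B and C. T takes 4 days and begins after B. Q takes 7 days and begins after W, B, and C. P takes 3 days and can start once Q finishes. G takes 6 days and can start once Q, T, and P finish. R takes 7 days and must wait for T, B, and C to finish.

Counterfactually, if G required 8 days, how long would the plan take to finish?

25

Critical path before the change: B→W→Q→P→G = 5+2+7+3+6 = 23 giving 23 days.
G lies on that path, so at 8 days the path becomes 25 days.
That remains the longest chain; total 25 days.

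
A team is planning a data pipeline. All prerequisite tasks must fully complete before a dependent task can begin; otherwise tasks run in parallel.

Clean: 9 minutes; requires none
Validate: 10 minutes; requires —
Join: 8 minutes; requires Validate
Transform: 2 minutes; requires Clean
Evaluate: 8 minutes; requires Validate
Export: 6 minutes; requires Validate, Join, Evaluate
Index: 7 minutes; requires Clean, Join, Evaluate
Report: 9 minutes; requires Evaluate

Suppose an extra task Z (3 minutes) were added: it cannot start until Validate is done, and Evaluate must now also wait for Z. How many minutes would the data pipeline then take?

30

Originally the data pipeline takes 27 minutes.
With Z inserted, Evaluate now waits for max(Validate, Z).
New critical path: Validate→Z→Evaluate→Report = 10+3+8+9 = 30 ⇒ 30 minutes.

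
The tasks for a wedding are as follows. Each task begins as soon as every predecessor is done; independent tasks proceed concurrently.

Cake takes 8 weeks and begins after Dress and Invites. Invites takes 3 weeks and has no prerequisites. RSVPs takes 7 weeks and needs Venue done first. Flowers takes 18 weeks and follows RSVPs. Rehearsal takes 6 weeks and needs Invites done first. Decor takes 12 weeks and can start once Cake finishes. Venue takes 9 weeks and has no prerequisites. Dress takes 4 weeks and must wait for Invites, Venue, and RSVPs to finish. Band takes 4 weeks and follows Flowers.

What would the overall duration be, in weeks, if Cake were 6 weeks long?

Critical path before the change: Venue→RSVPs→Dress→Cake→Decor = 9+7+4+8+12 = 40 giving 40 weeks.
Cake is on the critical path; changing it to 6 makes that path 38 weeks.
That remains the longest chain; total 38 weeks.

38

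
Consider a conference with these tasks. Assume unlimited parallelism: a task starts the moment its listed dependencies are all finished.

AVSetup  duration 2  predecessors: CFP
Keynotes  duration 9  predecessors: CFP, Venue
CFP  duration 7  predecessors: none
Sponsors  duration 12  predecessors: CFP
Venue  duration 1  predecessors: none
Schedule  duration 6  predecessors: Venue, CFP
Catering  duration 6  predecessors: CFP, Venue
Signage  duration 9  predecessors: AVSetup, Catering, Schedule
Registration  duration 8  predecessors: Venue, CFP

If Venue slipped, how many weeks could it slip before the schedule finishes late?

6

The longest chain is CFP→Schedule→Signage = 7+6+9 = 22; overall finish 22 weeks.
The longest chain containing Venue totals 16 weeks.
So Venue can slip 7 − 1 = 6 weeks.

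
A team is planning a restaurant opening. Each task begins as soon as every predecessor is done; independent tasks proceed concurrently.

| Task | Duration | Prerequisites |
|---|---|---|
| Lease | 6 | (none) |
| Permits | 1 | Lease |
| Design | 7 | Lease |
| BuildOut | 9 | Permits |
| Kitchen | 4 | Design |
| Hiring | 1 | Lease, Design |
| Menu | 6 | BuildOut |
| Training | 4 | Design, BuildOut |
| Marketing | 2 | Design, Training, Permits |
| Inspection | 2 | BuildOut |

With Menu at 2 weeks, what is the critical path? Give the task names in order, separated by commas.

Lease, Permits, BuildOut, Training, Marketing

Critical path before the change: Lease→Permits→BuildOut→Menu = 6+1+9+6 = 22 giving 22 weeks.
Menu lies on that path, so at 2 weeks the path becomes 18 weeks.
New critical path: Lease→Permits→BuildOut→Training→Marketing = 6+1+9+4+2 = 22 ⇒ 22 weeks.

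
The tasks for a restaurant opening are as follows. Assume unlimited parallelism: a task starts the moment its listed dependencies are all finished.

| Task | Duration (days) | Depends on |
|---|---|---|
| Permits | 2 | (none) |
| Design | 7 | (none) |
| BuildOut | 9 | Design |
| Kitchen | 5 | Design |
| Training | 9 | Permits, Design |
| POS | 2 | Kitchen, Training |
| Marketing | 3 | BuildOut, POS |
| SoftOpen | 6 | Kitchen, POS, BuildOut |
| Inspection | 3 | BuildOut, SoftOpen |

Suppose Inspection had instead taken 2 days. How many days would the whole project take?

26

Actual critical path: Design→Training→POS→SoftOpen→Inspection = 7+9+2+6+3 = 27 ⇒ 27 days.
Inspection lies on that path, so at 2 days the path becomes 26 days.
No other chain overtakes it, so the finish is 26 days.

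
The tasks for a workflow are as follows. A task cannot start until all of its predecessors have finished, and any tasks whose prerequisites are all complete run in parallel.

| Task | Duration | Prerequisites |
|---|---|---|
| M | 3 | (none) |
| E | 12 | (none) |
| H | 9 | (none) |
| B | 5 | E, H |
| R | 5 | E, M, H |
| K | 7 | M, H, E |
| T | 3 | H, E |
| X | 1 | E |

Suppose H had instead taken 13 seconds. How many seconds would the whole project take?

Critical path before the change: E→K = 12+7 = 19 giving 19 seconds.
The longest path through H is only 16 seconds, so H has float 3.
Now H→K = 13+7 = 20 is longest, so the finish becomes 20 seconds.

20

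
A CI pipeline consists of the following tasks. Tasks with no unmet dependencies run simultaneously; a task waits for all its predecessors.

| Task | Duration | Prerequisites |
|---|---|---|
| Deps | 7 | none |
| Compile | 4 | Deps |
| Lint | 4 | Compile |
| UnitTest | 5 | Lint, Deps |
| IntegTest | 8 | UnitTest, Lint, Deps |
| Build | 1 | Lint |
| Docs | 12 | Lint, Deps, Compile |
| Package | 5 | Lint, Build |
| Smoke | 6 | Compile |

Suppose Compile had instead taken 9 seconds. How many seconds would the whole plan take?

33

The binding path is Deps→Compile→Lint→UnitTest→IntegTest = 7+4+4+5+8 = 28; finish at 28 seconds.
Compile is on the critical path; changing it to 9 makes that path 33 seconds.
That remains the longest chain; total 33 seconds.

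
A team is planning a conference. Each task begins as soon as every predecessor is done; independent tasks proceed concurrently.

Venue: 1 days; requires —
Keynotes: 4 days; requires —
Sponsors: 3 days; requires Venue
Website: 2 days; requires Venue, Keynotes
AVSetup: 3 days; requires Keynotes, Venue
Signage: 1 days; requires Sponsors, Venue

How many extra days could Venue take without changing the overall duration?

2

Keynotes→AVSetup = 4+3 = 7 sets the makespan at 7 days.
Venue finishes as early as 1 and must finish by 3.
So Venue can slip 3 − 1 = 2 days.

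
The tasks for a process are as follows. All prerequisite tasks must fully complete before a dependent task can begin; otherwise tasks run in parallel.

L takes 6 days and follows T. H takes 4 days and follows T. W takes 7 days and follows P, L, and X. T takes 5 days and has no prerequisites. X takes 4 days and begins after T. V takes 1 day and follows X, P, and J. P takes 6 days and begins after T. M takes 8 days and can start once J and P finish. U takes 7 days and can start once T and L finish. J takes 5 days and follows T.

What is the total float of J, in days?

The longest chain is T→P→M = 5+6+8 = 19; overall finish 19 days.
Longest path through J: 18 days (earliest finish 10, latest finish 11).
Float = 19 − 18 = 1.

1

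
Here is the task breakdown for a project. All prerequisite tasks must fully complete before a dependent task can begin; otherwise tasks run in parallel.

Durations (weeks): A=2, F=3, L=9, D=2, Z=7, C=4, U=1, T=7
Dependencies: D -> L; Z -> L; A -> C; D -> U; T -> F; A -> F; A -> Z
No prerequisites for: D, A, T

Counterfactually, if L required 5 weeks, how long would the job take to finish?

14

Critical path before the change: A→Z→L = 2+7+9 = 18 giving 18 weeks.
Since L is critical, the -4 change carries straight to that chain (now 14 weeks).
The critical path is still A→Z→L; finish is now 14 weeks.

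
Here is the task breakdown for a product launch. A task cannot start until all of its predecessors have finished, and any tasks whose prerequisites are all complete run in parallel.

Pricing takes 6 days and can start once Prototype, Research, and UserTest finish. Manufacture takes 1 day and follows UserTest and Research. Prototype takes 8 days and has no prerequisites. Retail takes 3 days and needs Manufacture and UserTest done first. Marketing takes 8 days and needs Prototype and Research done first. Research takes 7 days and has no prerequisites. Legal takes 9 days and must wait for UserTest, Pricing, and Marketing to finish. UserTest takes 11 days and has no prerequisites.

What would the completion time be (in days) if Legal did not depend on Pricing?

Before: longest chain UserTest→Pricing→Legal = 11+6+9 = 26, finish 26.
Without Pricing→Legal, Legal's earliest start moves from 17 to 16.
The longest chain is now Prototype→Marketing→Legal = 8+8+9 = 25, so the schedule takes 25 days.

25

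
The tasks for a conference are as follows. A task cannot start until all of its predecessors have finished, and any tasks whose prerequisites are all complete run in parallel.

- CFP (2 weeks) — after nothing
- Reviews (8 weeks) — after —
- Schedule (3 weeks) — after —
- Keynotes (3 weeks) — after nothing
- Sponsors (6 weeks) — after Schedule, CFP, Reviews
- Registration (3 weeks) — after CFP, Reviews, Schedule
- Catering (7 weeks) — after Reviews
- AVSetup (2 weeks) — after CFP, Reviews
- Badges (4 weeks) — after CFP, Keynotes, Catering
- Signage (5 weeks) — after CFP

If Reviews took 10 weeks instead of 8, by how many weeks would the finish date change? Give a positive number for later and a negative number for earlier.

2

The binding path is Reviews→Catering→Badges = 8+7+4 = 19; finish at 19 weeks.
Since Reviews is critical, the +2 change carries straight to that chain (now 21 weeks).
That remains the longest chain; total 21 weeks.
Change in finish: 21 − 19 = +2 weeks.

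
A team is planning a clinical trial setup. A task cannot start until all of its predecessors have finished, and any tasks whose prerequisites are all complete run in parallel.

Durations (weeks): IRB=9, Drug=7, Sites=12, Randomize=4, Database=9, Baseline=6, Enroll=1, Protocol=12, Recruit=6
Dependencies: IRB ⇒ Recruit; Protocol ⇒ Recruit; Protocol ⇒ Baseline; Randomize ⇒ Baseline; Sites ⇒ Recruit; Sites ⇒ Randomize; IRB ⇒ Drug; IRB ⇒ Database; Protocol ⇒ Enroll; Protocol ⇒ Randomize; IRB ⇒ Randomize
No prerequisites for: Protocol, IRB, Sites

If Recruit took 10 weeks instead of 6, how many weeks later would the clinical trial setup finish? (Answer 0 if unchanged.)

0

Actual critical path: Protocol→Randomize→Baseline = 12+4+6 = 22 ⇒ 22 weeks.
Recruit has 4 weeks of float (longest path through it is 18).
New critical path: Protocol→Recruit = 12+10 = 22 ⇒ 22 weeks.
Change in finish: 22 − 22 = +0 weeks.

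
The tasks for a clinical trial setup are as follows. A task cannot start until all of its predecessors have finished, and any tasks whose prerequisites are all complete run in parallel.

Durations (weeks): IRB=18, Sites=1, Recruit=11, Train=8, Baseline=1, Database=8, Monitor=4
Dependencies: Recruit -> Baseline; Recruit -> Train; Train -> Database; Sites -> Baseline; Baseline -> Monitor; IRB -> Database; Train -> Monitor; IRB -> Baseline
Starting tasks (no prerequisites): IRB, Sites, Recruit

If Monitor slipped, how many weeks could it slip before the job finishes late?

4

Recruit→Train→Database = 11+8+8 = 27 sets the makespan at 27 weeks.
Longest path through Monitor: 23 weeks (earliest finish 23, latest finish 27).
Slack of Monitor = 23 − 19 = 4 weeks.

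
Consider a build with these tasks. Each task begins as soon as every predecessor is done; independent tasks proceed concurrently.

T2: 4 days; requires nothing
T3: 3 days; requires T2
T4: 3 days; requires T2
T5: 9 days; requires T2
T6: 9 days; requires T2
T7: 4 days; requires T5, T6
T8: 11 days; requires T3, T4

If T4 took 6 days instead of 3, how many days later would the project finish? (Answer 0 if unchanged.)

As given, the longest chain is T2→T4→T8 = 4+3+11 = 18, so the finish is 18 days.
T4 lies on that path, so at 6 days the path becomes 21 days.
That remains the longest chain; total 21 days.
Change in finish: 21 − 18 = +3 days.

3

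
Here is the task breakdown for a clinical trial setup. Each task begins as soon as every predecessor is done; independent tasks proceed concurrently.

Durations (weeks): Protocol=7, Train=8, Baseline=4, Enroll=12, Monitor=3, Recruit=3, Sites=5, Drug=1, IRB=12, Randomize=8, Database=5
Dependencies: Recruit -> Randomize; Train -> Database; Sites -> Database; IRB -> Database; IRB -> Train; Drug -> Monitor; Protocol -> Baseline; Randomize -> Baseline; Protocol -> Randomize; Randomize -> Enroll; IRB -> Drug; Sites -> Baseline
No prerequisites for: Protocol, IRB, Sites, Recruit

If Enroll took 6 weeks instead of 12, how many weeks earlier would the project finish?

2

Actual critical path: Protocol→Randomize→Enroll = 7+8+12 = 27 ⇒ 27 weeks.
Enroll lies on that path, so at 6 weeks the path becomes 21 weeks.
The binding chain switches to IRB→Train→Database = 12+8+5 = 25; finish 25 weeks.
Change in finish: 25 − 27 = -2 weeks.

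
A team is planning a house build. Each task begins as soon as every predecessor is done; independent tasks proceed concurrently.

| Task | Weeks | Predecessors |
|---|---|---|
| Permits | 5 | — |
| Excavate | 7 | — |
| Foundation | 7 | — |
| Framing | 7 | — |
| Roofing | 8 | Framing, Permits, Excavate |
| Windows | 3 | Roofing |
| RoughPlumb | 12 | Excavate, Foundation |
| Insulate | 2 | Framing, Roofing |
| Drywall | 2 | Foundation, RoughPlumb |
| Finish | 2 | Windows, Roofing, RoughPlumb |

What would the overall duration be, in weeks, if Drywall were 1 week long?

21

As given, the longest chain is Excavate→RoughPlumb→Drywall = 7+12+2 = 21, so the finish is 21 weeks.
Drywall is on the critical path; changing it to 1 makes that path 20 weeks.
The binding chain switches to Excavate→RoughPlumb→Finish = 7+12+2 = 21; finish 21 weeks.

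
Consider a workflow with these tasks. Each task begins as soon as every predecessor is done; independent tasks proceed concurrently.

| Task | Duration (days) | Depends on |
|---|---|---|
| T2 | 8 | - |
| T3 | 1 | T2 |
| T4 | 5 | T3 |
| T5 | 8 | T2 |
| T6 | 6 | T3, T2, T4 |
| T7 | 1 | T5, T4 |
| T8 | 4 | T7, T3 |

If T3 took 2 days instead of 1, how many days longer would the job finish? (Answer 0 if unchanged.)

As given, the longest chain is T2→T5→T7→T8 = 8+8+1+4 = 21, so the finish is 21 days.
T3 is off the critical path — its longest chain is 20 days, giving 1 of slack.
New critical path: T2→T3→T4→T6 = 8+2+5+6 = 21 ⇒ 21 days.
Change in finish: 21 − 21 = +0 days.

0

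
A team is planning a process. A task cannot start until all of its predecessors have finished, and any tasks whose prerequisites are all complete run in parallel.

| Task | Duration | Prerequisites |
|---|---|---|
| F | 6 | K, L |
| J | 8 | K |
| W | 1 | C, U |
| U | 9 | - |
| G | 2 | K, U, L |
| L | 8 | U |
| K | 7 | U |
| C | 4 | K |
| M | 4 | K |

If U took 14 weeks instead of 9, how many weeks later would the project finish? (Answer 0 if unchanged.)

5

Actual critical path: U→K→J = 9+7+8 = 24 ⇒ 24 weeks.
U lies on that path, so at 14 weeks the path becomes 29 weeks.
The critical path is still U→K→J; finish is now 29 weeks.
Change in finish: 29 − 24 = +5 weeks.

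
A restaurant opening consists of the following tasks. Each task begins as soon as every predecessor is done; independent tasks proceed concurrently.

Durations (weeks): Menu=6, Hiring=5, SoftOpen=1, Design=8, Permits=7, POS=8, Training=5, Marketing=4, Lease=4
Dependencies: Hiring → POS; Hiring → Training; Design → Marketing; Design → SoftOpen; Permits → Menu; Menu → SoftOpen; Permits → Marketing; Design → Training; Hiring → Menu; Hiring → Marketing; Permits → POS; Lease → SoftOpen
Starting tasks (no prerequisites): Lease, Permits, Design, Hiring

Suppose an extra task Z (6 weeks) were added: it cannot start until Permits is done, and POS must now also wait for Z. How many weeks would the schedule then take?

Originally the schedule takes 15 weeks.
With Z inserted, POS now waits for max(Hiring, Permits, Z).
New critical path: Permits→Z→POS = 7+6+8 = 21 ⇒ 21 weeks.

21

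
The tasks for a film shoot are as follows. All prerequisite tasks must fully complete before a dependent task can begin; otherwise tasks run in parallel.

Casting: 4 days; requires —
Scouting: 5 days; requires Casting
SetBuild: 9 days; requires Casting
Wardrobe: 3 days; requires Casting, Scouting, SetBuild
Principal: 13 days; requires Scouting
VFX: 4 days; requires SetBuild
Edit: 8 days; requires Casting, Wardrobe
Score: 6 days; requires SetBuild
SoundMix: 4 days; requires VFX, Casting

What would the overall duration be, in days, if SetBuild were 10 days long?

Actual critical path: Casting→SetBuild→Wardrobe→Edit = 4+9+3+8 = 24 ⇒ 24 days.
SetBuild is on the critical path; changing it to 10 makes that path 25 days.
That remains the longest chain; total 25 days.

25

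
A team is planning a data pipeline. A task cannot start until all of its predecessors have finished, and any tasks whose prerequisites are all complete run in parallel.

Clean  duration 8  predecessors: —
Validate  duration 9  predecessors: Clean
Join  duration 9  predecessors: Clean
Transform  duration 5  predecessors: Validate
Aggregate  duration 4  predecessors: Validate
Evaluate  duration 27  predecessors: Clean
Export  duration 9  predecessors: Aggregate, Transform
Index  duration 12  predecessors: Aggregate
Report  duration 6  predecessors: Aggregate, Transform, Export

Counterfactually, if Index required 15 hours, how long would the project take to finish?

37

Baseline: Clean→Validate→Transform→Export→Report = 8+9+5+9+6 = 37 → 37 hours.
The longest path through Index is only 33 hours, so Index has float 4.
No other chain overtakes it, so the finish is 37 hours.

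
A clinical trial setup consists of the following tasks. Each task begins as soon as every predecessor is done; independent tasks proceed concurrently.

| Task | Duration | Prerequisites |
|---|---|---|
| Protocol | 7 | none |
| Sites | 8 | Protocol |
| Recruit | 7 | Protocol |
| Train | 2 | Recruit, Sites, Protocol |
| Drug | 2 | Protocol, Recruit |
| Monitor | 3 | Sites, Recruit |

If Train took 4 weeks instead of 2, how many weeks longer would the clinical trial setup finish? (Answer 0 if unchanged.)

1

The binding path is Protocol→Sites→Monitor = 7+8+3 = 18; finish at 18 weeks.
Train has 1 week of float (longest path through it is 17).
Now Protocol→Sites→Train = 7+8+4 = 19 is longest, so the finish becomes 19 weeks.
Change in finish: 19 − 18 = +1 weeks.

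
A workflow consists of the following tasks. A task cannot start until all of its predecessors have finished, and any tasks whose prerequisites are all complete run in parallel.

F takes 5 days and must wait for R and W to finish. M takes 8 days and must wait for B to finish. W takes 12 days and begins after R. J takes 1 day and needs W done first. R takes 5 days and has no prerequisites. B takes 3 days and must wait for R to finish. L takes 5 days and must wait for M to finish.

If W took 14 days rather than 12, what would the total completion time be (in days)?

As given, the longest chain is R→W→F = 5+12+5 = 22, so the finish is 22 days.
W is on the critical path; changing it to 14 makes that path 24 days.
No other chain overtakes it, so the finish is 24 days.

24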